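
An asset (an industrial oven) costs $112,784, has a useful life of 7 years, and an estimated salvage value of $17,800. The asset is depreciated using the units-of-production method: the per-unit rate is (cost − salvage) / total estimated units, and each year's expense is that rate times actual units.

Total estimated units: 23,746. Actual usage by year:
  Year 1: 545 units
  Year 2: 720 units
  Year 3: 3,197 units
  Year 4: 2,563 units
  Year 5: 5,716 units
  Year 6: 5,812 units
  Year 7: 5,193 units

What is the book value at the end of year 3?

Depreciable base = $112,784 − $17,800 = $94,984.
Rate = $94,984 / 23,746 units = $4 per unit.
Year 1: 545 × $4 = $2,180. Book value $110,604.
Year 2: 720 × $4 = $2,880. Book value $107,724.
Year 3: 3,197 × $4 = $12,788. Book value $94,936.

$94,936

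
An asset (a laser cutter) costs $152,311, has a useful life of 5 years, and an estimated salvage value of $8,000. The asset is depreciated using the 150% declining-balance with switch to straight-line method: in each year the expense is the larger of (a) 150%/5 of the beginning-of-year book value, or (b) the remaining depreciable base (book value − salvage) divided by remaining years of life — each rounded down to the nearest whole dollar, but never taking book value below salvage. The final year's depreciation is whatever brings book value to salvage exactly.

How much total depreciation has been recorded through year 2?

Depreciable base = $152,311 − $8,000 = $144,311.
Year 1: DB = ⌊$152,311 × 150%/5⌋ = $45,693; SL = ⌊$144,311/5⌋ = $28,862 → take DB $45,693. Book value $106,618.
Year 2: DB = ⌊$106,618 × 150%/5⌋ = $31,985; SL = ⌊$98,618/4⌋ = $24,654 → take DB $31,985. Book value $74,633.
Accumulated through year 2 = $152,311 − $74,633 = $77,678.

$77,678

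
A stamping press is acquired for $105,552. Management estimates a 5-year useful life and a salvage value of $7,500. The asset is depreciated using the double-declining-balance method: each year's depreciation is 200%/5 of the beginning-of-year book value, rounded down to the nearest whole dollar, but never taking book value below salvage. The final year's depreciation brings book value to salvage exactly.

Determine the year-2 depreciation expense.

$25,332

Depreciable base = $105,552 − $7,500 = $98,052.
Year 1: ⌊$105,552 × 200%/5⌋ = $42,220. Book value $63,332.
Year 2: ⌊$63,332 × 200%/5⌋ = $25,332. Book value $38,000.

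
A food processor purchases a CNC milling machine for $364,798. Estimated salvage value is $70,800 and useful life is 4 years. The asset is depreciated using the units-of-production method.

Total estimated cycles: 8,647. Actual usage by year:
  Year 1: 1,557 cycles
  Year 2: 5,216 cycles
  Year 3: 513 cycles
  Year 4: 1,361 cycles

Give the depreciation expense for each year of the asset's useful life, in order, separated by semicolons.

$52,938; $177,344; $17,442; $46,274

Depreciable base = $364,798 − $70,800 = $293,998.
Rate = $293,998 / 8,647 cycles = $34 per cycle.
Year 1: 1,557 × $34 = $52,938. Book value $311,860.
Year 2: 5,216 × $34 = $177,344. Book value $134,516.
Year 3: 513 × $34 = $17,442. Book value $117,074.
Year 4: 1,361 × $34 = $46,274. Book value $70,800.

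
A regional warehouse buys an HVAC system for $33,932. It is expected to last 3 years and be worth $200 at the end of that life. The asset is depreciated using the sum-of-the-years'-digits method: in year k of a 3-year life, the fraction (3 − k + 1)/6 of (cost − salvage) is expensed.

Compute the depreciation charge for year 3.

$5,622

Depreciable base = $33,932 − $200 = $33,732.
Sum of the years' digits = 3+2+1 = 6.
Year 1: $33,732 × 3/6 = $16,866. Book value $17,066.
Year 2: $33,732 × 2/6 = $11,244. Book value $5,822.
Year 3: $33,732 × 1/6 = $5,622. Book value $200.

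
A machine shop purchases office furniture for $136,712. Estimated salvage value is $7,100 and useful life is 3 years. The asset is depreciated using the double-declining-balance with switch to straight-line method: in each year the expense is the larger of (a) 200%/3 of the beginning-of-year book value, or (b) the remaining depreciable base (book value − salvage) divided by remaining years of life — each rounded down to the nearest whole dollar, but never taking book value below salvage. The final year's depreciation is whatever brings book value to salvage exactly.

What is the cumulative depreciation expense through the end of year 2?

$121,521

Depreciable base = $136,712 − $7,100 = $129,612.
Year 1: DB = ⌊$136,712 × 200%/3⌋ = $91,141; SL = ⌊$129,612/3⌋ = $43,204 → take DB $91,141. Book value $45,571.
Year 2: DB = ⌊$45,571 × 200%/3⌋ = $30,380; SL = ⌊$38,471/2⌋ = $19,235 → take DB $30,380. Book value $15,191.
Accumulated through year 2 = $136,712 − $15,191 = $121,521.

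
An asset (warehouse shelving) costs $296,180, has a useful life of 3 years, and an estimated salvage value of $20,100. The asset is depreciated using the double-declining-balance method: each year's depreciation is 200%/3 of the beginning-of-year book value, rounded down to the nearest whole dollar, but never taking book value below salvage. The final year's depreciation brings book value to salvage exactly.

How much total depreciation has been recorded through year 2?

$263,271

Depreciable base = $296,180 − $20,100 = $276,080.
Year 1: ⌊$296,180 × 200%/3⌋ = $197,453. Book value $98,727.
Year 2: ⌊$98,727 × 200%/3⌋ = $65,818. Book value $32,909.
Accumulated through year 2 = $296,180 − $32,909 = $263,271.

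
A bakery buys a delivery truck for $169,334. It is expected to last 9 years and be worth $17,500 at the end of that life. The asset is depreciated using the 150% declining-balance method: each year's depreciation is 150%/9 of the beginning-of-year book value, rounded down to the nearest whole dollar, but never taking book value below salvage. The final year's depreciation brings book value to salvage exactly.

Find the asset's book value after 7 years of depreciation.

Depreciable base = $169,334 − $17,500 = $151,834.
Year 1: ⌊$169,334 × 150%/9⌋ = $28,222. Book value $141,112.
Year 2: ⌊$141,112 × 150%/9⌋ = $23,518. Book value $117,594.
Year 3: ⌊$117,594 × 150%/9⌋ = $19,599. Book value $97,995.
Year 4: ⌊$97,995 × 150%/9⌋ = $16,332. Book value $81,663.
Year 5: ⌊$81,663 × 150%/9⌋ = $13,610. Book value $68,053.
Year 6: ⌊$68,053 × 150%/9⌋ = $11,342. Book value $56,711.
Year 7: ⌊$56,711 × 150%/9⌋ = $9,451. Book value $47,260.

$47,260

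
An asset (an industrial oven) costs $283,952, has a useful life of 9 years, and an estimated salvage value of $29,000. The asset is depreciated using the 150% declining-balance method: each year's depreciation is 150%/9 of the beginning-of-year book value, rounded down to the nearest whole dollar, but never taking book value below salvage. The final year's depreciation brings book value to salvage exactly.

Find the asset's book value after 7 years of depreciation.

Depreciable base = $283,952 − $29,000 = $254,952.
Year 1: ⌊$283,952 × 150%/9⌋ = $47,325. Book value $236,627.
Year 2: ⌊$236,627 × 150%/9⌋ = $39,437. Book value $197,190.
Year 3: ⌊$197,190 × 150%/9⌋ = $32,865. Book value $164,325.
Year 4: ⌊$164,325 × 150%/9⌋ = $27,387. Book value $136,938.
Year 5: ⌊$136,938 × 150%/9⌋ = $22,823. Book value $114,115.
Year 6: ⌊$114,115 × 150%/9⌋ = $19,019. Book value $95,096.
Year 7: ⌊$95,096 × 150%/9⌋ = $15,849. Book value $79,247.

$79,247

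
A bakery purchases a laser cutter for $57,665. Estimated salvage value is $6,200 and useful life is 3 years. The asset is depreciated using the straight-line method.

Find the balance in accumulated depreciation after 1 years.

$17,155

Depreciable base = $57,665 − $6,200 = $51,465.
Annual expense = $51,465 / 3 = $17,155.
End of year 1: book value $40,510.
Accumulated through year 1 = $57,665 − $40,510 = $17,155.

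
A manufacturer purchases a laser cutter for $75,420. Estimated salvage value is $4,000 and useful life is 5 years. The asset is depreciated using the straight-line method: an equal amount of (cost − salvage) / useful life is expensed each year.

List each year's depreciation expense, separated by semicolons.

$14,284; $14,284; $14,284; $14,284; $14,284

Depreciable base = $75,420 − $4,000 = $71,420.
Annual expense = $71,420 / 5 = $14,284.
End of year 1: book value $61,136.
End of year 2: book value $46,852.
End of year 3: book value $32,568.
End of year 4: book value $18,284.
End of year 5: book value $4,000.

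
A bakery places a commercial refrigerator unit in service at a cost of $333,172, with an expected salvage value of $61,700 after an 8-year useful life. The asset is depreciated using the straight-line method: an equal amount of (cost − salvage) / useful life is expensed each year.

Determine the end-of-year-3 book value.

$231,370

Depreciable base = $333,172 − $61,700 = $271,472.
Annual expense = $271,472 / 8 = $33,934.
End of year 1: book value $299,238.
End of year 2: book value $265,304.
End of year 3: book value $231,370.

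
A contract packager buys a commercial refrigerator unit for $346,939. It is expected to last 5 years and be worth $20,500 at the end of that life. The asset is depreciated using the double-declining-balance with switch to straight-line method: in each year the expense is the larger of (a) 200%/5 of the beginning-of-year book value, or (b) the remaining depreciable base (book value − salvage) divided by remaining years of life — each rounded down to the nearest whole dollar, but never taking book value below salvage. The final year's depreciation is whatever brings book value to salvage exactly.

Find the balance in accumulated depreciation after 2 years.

$222,040

Depreciable base = $346,939 − $20,500 = $326,439.
Year 1: DB = ⌊$346,939 × 200%/5⌋ = $138,775; SL = ⌊$326,439/5⌋ = $65,287 → take DB $138,775. Book value $208,164.
Year 2: DB = ⌊$208,164 × 200%/5⌋ = $83,265; SL = ⌊$187,664/4⌋ = $46,916 → take DB $83,265. Book value $124,899.
Accumulated through year 2 = $346,939 − $124,899 = $222,040.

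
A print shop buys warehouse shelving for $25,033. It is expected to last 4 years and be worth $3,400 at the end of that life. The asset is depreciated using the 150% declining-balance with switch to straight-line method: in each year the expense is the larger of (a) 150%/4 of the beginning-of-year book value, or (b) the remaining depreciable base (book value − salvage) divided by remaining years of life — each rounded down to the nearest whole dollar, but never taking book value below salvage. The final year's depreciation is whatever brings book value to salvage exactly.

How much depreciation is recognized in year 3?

Depreciable base = $25,033 − $3,400 = $21,633.
Year 1: DB = ⌊$25,033 × 150%/4⌋ = $9,387; SL = ⌊$21,633/4⌋ = $5,408 → take DB $9,387. Book value $15,646.
Year 2: DB = ⌊$15,646 × 150%/4⌋ = $5,867; SL = ⌊$12,246/3⌋ = $4,082 → take DB $5,867. Book value $9,779.
Year 3: DB = ⌊$9,779 × 150%/4⌋ = $3,667; SL = ⌊$6,379/2⌋ = $3,189 → take DB $3,667. Book value $6,112.

$3,667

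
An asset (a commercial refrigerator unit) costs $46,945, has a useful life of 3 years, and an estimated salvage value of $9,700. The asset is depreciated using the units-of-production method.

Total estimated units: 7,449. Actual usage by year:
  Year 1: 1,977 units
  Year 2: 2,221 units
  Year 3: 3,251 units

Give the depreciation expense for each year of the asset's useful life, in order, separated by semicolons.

$9,885; $11,105; $16,255

Depreciable base = $46,945 − $9,700 = $37,245.
Rate = $37,245 / 7,449 units = $5 per unit.
Year 1: 1,977 × $5 = $9,885. Book value $37,060.
Year 2: 2,221 × $5 = $11,105. Book value $25,955.
Year 3: 3,251 × $5 = $16,255. Book value $9,700.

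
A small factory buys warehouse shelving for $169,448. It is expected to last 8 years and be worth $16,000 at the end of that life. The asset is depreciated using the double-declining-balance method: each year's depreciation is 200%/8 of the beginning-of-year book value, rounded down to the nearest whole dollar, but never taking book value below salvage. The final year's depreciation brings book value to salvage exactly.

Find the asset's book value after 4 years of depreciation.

Depreciable base = $169,448 − $16,000 = $153,448.
Year 1: ⌊$169,448 × 200%/8⌋ = $42,362. Book value $127,086.
Year 2: ⌊$127,086 × 200%/8⌋ = $31,771. Book value $95,315.
Year 3: ⌊$95,315 × 200%/8⌋ = $23,828. Book value $71,487.
Year 4: ⌊$71,487 × 200%/8⌋ = $17,871. Book value $53,616.

$53,616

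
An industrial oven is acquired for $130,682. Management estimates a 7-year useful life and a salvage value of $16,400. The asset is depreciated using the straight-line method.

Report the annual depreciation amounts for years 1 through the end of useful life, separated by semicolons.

$16,326; $16,326; $16,326; $16,326; $16,326; $16,326; $16,326

Depreciable base = $130,682 − $16,400 = $114,282.
Annual expense = $114,282 / 7 = $16,326.
End of year 1: book value $114,356.
End of year 2: book value $98,030.
End of year 3: book value $81,704.
End of year 4: book value $65,378.
End of year 5: book value $49,052.
End of year 6: book value $32,726.
End of year 7: book value $16,400.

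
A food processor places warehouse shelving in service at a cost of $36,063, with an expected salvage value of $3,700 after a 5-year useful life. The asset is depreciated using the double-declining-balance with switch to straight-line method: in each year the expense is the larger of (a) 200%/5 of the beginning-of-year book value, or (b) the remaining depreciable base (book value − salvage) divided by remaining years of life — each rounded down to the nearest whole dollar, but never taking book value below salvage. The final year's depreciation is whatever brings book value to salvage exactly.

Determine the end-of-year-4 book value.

Depreciable base = $36,063 − $3,700 = $32,363.
Year 1: DB = ⌊$36,063 × 200%/5⌋ = $14,425; SL = ⌊$32,363/5⌋ = $6,472 → take DB $14,425. Book value $21,638.
Year 2: DB = ⌊$21,638 × 200%/5⌋ = $8,655; SL = ⌊$17,938/4⌋ = $4,484 → take DB $8,655. Book value $12,983.
Year 3: DB = ⌊$12,983 × 200%/5⌋ = $5,193; SL = ⌊$9,283/3⌋ = $3,094 → take DB $5,193. Book value $7,790.
Year 4: DB = ⌊$7,790 × 200%/5⌋ = $3,116; SL = ⌊$4,090/2⌋ = $2,045 → take DB $3,116. Book value $4,674.

$4,674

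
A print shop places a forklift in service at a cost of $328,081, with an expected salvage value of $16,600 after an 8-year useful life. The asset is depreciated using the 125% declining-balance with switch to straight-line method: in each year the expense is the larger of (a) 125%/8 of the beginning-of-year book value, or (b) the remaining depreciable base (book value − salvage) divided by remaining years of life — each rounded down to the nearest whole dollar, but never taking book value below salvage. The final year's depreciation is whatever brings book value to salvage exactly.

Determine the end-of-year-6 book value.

$88,790

Depreciable base = $328,081 − $16,600 = $311,481.
Year 1: DB = ⌊$328,081 × 125%/8⌋ = $51,262; SL = ⌊$311,481/8⌋ = $38,935 → take DB $51,262. Book value $276,819.
Year 2: DB = ⌊$276,819 × 125%/8⌋ = $43,252; SL = ⌊$260,219/7⌋ = $37,174 → take DB $43,252. Book value $233,567.
Year 3: DB = ⌊$233,567 × 125%/8⌋ = $36,494; SL = ⌊$216,967/6⌋ = $36,161 → take DB $36,494. Book value $197,073.
Year 4: DB = ⌊$197,073 × 125%/8⌋ = $30,792; SL = ⌊$180,473/5⌋ = $36,094 → take SL $36,094. Book value $160,979.
Year 5: DB = ⌊$160,979 × 125%/8⌋ = $25,152; SL = ⌊$144,379/4⌋ = $36,094 → take SL $36,094. Book value $124,885.
Year 6: DB = ⌊$124,885 × 125%/8⌋ = $19,513; SL = ⌊$108,285/3⌋ = $36,095 → take SL $36,095. Book value $88,790.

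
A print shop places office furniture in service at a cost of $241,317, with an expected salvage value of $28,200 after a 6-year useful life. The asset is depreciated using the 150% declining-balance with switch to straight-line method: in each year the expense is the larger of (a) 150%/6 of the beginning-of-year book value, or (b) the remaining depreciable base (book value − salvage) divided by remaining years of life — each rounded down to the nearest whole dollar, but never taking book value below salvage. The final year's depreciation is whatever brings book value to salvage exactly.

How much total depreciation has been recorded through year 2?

$105,576

Depreciable base = $241,317 − $28,200 = $213,117.
Year 1: DB = ⌊$241,317 × 150%/6⌋ = $60,329; SL = ⌊$213,117/6⌋ = $35,519 → take DB $60,329. Book value $180,988.
Year 2: DB = ⌊$180,988 × 150%/6⌋ = $45,247; SL = ⌊$152,788/5⌋ = $30,557 → take DB $45,247. Book value $135,741.
Accumulated through year 2 = $241,317 − $135,741 = $105,576.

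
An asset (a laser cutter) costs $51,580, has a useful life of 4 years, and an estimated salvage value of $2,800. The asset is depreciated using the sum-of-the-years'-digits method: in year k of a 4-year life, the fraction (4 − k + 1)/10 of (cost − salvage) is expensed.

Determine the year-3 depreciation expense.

$9,756

Depreciable base = $51,580 − $2,800 = $48,780.
Sum of the years' digits = 4+3+2+1 = 10.
Year 1: $48,780 × 4/10 = $19,512. Book value $32,068.
Year 2: $48,780 × 3/10 = $14,634. Book value $17,434.
Year 3: $48,780 × 2/10 = $9,756. Book value $7,678.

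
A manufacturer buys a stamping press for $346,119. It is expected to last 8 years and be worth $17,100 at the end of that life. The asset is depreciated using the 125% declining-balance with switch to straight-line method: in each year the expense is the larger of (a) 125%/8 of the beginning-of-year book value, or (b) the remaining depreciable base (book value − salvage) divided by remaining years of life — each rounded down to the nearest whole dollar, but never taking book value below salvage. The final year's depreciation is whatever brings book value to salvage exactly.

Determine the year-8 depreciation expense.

$38,162

Depreciable base = $346,119 − $17,100 = $329,019.
Year 1: DB = ⌊$346,119 × 125%/8⌋ = $54,081; SL = ⌊$329,019/8⌋ = $41,127 → take DB $54,081. Book value $292,038.
Year 2: DB = ⌊$292,038 × 125%/8⌋ = $45,630; SL = ⌊$274,938/7⌋ = $39,276 → take DB $45,630. Book value $246,408.
Year 3: DB = ⌊$246,408 × 125%/8⌋ = $38,501; SL = ⌊$229,308/6⌋ = $38,218 → take DB $38,501. Book value $207,907.
Year 4: DB = ⌊$207,907 × 125%/8⌋ = $32,485; SL = ⌊$190,807/5⌋ = $38,161 → take SL $38,161. Book value $169,746.
Year 5: DB = ⌊$169,746 × 125%/8⌋ = $26,522; SL = ⌊$152,646/4⌋ = $38,161 → take SL $38,161. Book value $131,585.
Year 6: DB = ⌊$131,585 × 125%/8⌋ = $20,560; SL = ⌊$114,485/3⌋ = $38,161 → take SL $38,161. Book value $93,424.
Year 7: DB = ⌊$93,424 × 125%/8⌋ = $14,597; SL = ⌊$76,324/2⌋ = $38,162 → take SL $38,162. Book value $55,262.
Year 8 (final): $55,262 − $17,100 = $38,162. Book value $17,100.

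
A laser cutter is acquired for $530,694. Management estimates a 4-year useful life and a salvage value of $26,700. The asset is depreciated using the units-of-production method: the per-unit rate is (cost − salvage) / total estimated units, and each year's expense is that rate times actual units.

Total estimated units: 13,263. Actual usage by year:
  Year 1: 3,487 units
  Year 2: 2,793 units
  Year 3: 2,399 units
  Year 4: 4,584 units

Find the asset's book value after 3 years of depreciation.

$200,892

Depreciable base = $530,694 − $26,700 = $503,994.
Rate = $503,994 / 13,263 units = $38 per unit.
Year 1: 3,487 × $38 = $132,506. Book value $398,188.
Year 2: 2,793 × $38 = $106,134. Book value $292,054.
Year 3: 2,399 × $38 = $91,162. Book value $200,892.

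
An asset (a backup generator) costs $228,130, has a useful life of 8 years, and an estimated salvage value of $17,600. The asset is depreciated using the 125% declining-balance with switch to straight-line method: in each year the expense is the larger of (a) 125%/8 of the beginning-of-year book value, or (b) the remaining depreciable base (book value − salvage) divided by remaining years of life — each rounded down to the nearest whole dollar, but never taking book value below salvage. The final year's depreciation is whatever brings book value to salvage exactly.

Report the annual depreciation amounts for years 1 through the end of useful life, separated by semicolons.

Depreciable base = $228,130 − $17,600 = $210,530.
Year 1: DB = ⌊$228,130 × 125%/8⌋ = $35,645; SL = ⌊$210,530/8⌋ = $26,316 → take DB $35,645. Book value $192,485.
Year 2: DB = ⌊$192,485 × 125%/8⌋ = $30,075; SL = ⌊$174,885/7⌋ = $24,983 → take DB $30,075. Book value $162,410.
Year 3: DB = ⌊$162,410 × 125%/8⌋ = $25,376; SL = ⌊$144,810/6⌋ = $24,135 → take DB $25,376. Book value $137,034.
Year 4: DB = ⌊$137,034 × 125%/8⌋ = $21,411; SL = ⌊$119,434/5⌋ = $23,886 → take SL $23,886. Book value $113,148.
Year 5: DB = ⌊$113,148 × 125%/8⌋ = $17,679; SL = ⌊$95,548/4⌋ = $23,887 → take SL $23,887. Book value $89,261.
Year 6: DB = ⌊$89,261 × 125%/8⌋ = $13,947; SL = ⌊$71,661/3⌋ = $23,887 → take SL $23,887. Book value $65,374.
Year 7: DB = ⌊$65,374 × 125%/8⌋ = $10,214; SL = ⌊$47,774/2⌋ = $23,887 → take SL $23,887. Book value $41,487.
Year 8 (final): $41,487 − $17,600 = $23,887. Book value $17,600.

$35,645; $30,075; $25,376; $23,886; $23,887; $23,887; $23,887; $23,887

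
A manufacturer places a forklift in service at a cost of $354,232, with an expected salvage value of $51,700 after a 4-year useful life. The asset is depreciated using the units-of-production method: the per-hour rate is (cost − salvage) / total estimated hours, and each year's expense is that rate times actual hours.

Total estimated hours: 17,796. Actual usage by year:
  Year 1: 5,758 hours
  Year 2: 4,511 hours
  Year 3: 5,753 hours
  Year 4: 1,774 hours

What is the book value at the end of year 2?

Depreciable base = $354,232 − $51,700 = $302,532.
Rate = $302,532 / 17,796 hours = $17 per hour.
Year 1: 5,758 × $17 = $97,886. Book value $256,346.
Year 2: 4,511 × $17 = $76,687. Book value $179,659.

$179,659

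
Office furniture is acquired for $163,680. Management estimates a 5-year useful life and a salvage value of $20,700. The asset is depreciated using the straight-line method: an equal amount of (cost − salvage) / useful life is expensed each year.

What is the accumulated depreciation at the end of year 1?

$28,596

Depreciable base = $163,680 − $20,700 = $142,980.
Annual expense = $142,980 / 5 = $28,596.
End of year 1: book value $135,084.
Accumulated through year 1 = $163,680 − $135,084 = $28,596.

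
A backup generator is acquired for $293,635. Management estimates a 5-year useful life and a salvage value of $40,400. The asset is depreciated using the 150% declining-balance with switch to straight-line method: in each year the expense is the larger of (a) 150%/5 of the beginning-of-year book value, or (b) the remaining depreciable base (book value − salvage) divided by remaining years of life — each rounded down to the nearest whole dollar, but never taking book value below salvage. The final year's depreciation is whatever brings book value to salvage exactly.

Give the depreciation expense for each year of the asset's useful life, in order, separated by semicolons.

$88,090; $61,663; $43,164; $30,215; $30,103

Depreciable base = $293,635 − $40,400 = $253,235.
Year 1: DB = ⌊$293,635 × 150%/5⌋ = $88,090; SL = ⌊$253,235/5⌋ = $50,647 → take DB $88,090. Book value $205,545.
Year 2: DB = ⌊$205,545 × 150%/5⌋ = $61,663; SL = ⌊$165,145/4⌋ = $41,286 → take DB $61,663. Book value $143,882.
Year 3: DB = ⌊$143,882 × 150%/5⌋ = $43,164; SL = ⌊$103,482/3⌋ = $34,494 → take DB $43,164. Book value $100,718.
Year 4: DB = ⌊$100,718 × 150%/5⌋ = $30,215; SL = ⌊$60,318/2⌋ = $30,159 → take DB $30,215. Book value $70,503.
Year 5 (final): $70,503 − $40,400 = $30,103. Book value $40,400.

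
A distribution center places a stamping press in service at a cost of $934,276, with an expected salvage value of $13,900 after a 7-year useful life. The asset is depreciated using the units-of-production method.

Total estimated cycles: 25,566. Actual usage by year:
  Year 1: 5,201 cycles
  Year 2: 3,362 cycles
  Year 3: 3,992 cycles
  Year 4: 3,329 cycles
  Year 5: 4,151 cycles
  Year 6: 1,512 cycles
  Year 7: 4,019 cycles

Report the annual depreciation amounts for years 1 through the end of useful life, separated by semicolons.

$187,236; $121,032; $143,712; $119,844; $149,436; $54,432; $144,684

Depreciable base = $934,276 − $13,900 = $920,376.
Rate = $920,376 / 25,566 cycles = $36 per cycle.
Year 1: 5,201 × $36 = $187,236. Book value $747,040.
Year 2: 3,362 × $36 = $121,032. Book value $626,008.
Year 3: 3,992 × $36 = $143,712. Book value $482,296.
Year 4: 3,329 × $36 = $119,844. Book value $362,452.
Year 5: 4,151 × $36 = $149,436. Book value $213,016.
Year 6: 1,512 × $36 = $54,432. Book value $158,584.
Year 7: 4,019 × $36 = $144,684. Book value $13,900.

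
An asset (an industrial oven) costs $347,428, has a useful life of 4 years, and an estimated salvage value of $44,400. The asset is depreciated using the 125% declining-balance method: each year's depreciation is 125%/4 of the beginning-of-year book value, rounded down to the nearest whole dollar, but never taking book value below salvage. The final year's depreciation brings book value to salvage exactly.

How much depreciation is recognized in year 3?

Depreciable base = $347,428 − $44,400 = $303,028.
Year 1: ⌊$347,428 × 125%/4⌋ = $108,571. Book value $238,857.
Year 2: ⌊$238,857 × 125%/4⌋ = $74,642. Book value $164,215.
Year 3: ⌊$164,215 × 125%/4⌋ = $51,317. Book value $112,898.

$51,317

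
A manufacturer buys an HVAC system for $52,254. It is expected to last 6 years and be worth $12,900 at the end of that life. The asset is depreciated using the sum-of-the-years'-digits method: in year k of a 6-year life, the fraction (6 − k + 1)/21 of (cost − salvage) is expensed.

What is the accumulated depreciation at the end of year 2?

$20,614

Depreciable base = $52,254 − $12,900 = $39,354.
Sum of the years' digits = 6+5+4+3+2+1 = 21.
Year 1: $39,354 × 6/21 = $11,244. Book value $41,010.
Year 2: $39,354 × 5/21 = $9,370. Book value $31,640.
Accumulated through year 2 = $52,254 − $31,640 = $20,614.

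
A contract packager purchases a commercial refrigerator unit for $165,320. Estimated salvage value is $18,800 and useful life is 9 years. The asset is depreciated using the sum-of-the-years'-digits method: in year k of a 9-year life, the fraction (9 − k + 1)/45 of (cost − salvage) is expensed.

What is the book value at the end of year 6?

$38,336

Depreciable base = $165,320 − $18,800 = $146,520.
Sum of the years' digits = 9+8+7+6+5+4+3+2+1 = 45.
Year 1: $146,520 × 9/45 = $29,304. Book value $136,016.
Year 2: $146,520 × 8/45 = $26,048. Book value $109,968.
Year 3: $146,520 × 7/45 = $22,792. Book value $87,176.
Year 4: $146,520 × 6/45 = $19,536. Book value $67,640.
Year 5: $146,520 × 5/45 = $16,280. Book value $51,360.
Year 6: $146,520 × 4/45 = $13,024. Book value $38,336.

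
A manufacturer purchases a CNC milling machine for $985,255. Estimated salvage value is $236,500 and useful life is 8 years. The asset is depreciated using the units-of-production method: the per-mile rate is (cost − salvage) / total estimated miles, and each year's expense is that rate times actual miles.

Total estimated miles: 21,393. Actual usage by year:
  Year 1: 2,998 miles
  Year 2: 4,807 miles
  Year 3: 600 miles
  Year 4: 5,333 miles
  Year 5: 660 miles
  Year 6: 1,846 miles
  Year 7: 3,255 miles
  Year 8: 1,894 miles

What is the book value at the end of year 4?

Depreciable base = $985,255 − $236,500 = $748,755.
Rate = $748,755 / 21,393 miles = $35 per mile.
Year 1: 2,998 × $35 = $104,930. Book value $880,325.
Year 2: 4,807 × $35 = $168,245. Book value $712,080.
Year 3: 600 × $35 = $21,000. Book value $691,080.
Year 4: 5,333 × $35 = $186,655. Book value $504,425.

$504,425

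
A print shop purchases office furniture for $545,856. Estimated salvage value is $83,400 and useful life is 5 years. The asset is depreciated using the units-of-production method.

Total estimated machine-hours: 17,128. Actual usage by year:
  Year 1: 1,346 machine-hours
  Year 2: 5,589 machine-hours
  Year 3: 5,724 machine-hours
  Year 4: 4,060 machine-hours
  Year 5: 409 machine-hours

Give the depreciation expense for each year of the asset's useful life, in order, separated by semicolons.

$36,342; $150,903; $154,548; $109,620; $11,043

Depreciable base = $545,856 − $83,400 = $462,456.
Rate = $462,456 / 17,128 machine-hours = $27 per machine-hour.
Year 1: 1,346 × $27 = $36,342. Book value $509,514.
Year 2: 5,589 × $27 = $150,903. Book value $358,611.
Year 3: 5,724 × $27 = $154,548. Book value $204,063.
Year 4: 4,060 × $27 = $109,620. Book value $94,443.
Year 5: 409 × $27 = $11,043. Book value $83,400.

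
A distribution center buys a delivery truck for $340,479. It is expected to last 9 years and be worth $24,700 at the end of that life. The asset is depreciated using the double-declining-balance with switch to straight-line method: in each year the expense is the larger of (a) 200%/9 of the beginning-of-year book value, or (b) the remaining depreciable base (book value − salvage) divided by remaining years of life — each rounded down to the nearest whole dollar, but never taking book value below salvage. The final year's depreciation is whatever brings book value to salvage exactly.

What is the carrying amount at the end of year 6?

$75,376

Depreciable base = $340,479 − $24,700 = $315,779.
Year 1: DB = ⌊$340,479 × 200%/9⌋ = $75,662; SL = ⌊$315,779/9⌋ = $35,086 → take DB $75,662. Book value $264,817.
Year 2: DB = ⌊$264,817 × 200%/9⌋ = $58,848; SL = ⌊$240,117/8⌋ = $30,014 → take DB $58,848. Book value $205,969.
Year 3: DB = ⌊$205,969 × 200%/9⌋ = $45,770; SL = ⌊$181,269/7⌋ = $25,895 → take DB $45,770. Book value $160,199.
Year 4: DB = ⌊$160,199 × 200%/9⌋ = $35,599; SL = ⌊$135,499/6⌋ = $22,583 → take DB $35,599. Book value $124,600.
Year 5: DB = ⌊$124,600 × 200%/9⌋ = $27,688; SL = ⌊$99,900/5⌋ = $19,980 → take DB $27,688. Book value $96,912.
Year 6: DB = ⌊$96,912 × 200%/9⌋ = $21,536; SL = ⌊$72,212/4⌋ = $18,053 → take DB $21,536. Book value $75,376.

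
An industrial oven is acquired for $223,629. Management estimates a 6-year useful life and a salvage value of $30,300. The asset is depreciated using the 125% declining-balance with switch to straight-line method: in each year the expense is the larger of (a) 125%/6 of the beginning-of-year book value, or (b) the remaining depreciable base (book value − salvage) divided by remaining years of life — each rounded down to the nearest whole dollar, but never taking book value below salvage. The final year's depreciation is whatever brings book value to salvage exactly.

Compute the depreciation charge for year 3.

Depreciable base = $223,629 − $30,300 = $193,329.
Year 1: DB = ⌊$223,629 × 125%/6⌋ = $46,589; SL = ⌊$193,329/6⌋ = $32,221 → take DB $46,589. Book value $177,040.
Year 2: DB = ⌊$177,040 × 125%/6⌋ = $36,883; SL = ⌊$146,740/5⌋ = $29,348 → take DB $36,883. Book value $140,157.
Year 3: DB = ⌊$140,157 × 125%/6⌋ = $29,199; SL = ⌊$109,857/4⌋ = $27,464 → take DB $29,199. Book value $110,958.

$29,199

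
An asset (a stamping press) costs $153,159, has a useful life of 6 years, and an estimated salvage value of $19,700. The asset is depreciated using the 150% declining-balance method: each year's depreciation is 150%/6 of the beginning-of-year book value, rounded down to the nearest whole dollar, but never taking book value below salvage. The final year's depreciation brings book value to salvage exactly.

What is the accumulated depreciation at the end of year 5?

$116,812

Depreciable base = $153,159 − $19,700 = $133,459.
Year 1: ⌊$153,159 × 150%/6⌋ = $38,289. Book value $114,870.
Year 2: ⌊$114,870 × 150%/6⌋ = $28,717. Book value $86,153.
Year 3: ⌊$86,153 × 150%/6⌋ = $21,538. Book value $64,615.
Year 4: ⌊$64,615 × 150%/6⌋ = $16,153. Book value $48,462.
Year 5: ⌊$48,462 × 150%/6⌋ = $12,115. Book value $36,347.
Accumulated through year 5 = $153,159 − $36,347 = $116,812.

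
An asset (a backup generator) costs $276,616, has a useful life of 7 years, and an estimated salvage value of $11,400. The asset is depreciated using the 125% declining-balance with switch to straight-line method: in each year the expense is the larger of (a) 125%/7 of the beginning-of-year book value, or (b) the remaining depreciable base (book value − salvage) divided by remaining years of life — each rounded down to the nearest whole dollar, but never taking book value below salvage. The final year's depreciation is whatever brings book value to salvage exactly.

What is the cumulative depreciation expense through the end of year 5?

$195,117

Depreciable base = $276,616 − $11,400 = $265,216.
Year 1: DB = ⌊$276,616 × 125%/7⌋ = $49,395; SL = ⌊$265,216/7⌋ = $37,888 → take DB $49,395. Book value $227,221.
Year 2: DB = ⌊$227,221 × 125%/7⌋ = $40,575; SL = ⌊$215,821/6⌋ = $35,970 → take DB $40,575. Book value $186,646.
Year 3: DB = ⌊$186,646 × 125%/7⌋ = $33,329; SL = ⌊$175,246/5⌋ = $35,049 → take SL $35,049. Book value $151,597.
Year 4: DB = ⌊$151,597 × 125%/7⌋ = $27,070; SL = ⌊$140,197/4⌋ = $35,049 → take SL $35,049. Book value $116,548.
Year 5: DB = ⌊$116,548 × 125%/7⌋ = $20,812; SL = ⌊$105,148/3⌋ = $35,049 → take SL $35,049. Book value $81,499.
Accumulated through year 5 = $276,616 − $81,499 = $195,117.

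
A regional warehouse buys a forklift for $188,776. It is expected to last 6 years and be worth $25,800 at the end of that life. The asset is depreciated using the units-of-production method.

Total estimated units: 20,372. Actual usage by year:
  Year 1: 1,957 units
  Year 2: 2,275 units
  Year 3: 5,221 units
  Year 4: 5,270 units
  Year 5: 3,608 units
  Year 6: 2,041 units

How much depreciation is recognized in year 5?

$28,864

Depreciable base = $188,776 − $25,800 = $162,976.
Rate = $162,976 / 20,372 units = $8 per unit.
Year 1: 1,957 × $8 = $15,656. Book value $173,120.
Year 2: 2,275 × $8 = $18,200. Book value $154,920.
Year 3: 5,221 × $8 = $41,768. Book value $113,152.
Year 4: 5,270 × $8 = $42,160. Book value $70,992.
Year 5: 3,608 × $8 = $28,864. Book value $42,128.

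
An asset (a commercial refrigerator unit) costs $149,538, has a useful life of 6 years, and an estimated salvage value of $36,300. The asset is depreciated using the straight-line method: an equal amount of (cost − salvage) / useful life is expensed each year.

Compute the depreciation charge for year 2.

Depreciable base = $149,538 − $36,300 = $113,238.
Annual expense = $113,238 / 6 = $18,873.

$18,873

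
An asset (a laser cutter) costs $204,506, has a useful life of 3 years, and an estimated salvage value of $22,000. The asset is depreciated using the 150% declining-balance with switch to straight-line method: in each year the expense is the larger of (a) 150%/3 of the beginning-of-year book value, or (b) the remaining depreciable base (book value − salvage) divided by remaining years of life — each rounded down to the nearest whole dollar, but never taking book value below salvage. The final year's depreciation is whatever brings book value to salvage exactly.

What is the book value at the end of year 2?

Depreciable base = $204,506 − $22,000 = $182,506.
Year 1: DB = ⌊$204,506 × 150%/3⌋ = $102,253; SL = ⌊$182,506/3⌋ = $60,835 → take DB $102,253. Book value $102,253.
Year 2: DB = ⌊$102,253 × 150%/3⌋ = $51,126; SL = ⌊$80,253/2⌋ = $40,126 → take DB $51,126. Book value $51,127.

$51,127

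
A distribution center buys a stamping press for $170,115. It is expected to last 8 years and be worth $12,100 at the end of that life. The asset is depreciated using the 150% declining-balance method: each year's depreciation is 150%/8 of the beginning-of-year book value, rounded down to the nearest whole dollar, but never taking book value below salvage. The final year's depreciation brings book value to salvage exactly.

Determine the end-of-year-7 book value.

$39,767

Depreciable base = $170,115 − $12,100 = $158,015.
Year 1: ⌊$170,115 × 150%/8⌋ = $31,896. Book value $138,219.
Year 2: ⌊$138,219 × 150%/8⌋ = $25,916. Book value $112,303.
Year 3: ⌊$112,303 × 150%/8⌋ = $21,056. Book value $91,247.
Year 4: ⌊$91,247 × 150%/8⌋ = $17,108. Book value $74,139.
Year 5: ⌊$74,139 × 150%/8⌋ = $13,901. Book value $60,238.
Year 6: ⌊$60,238 × 150%/8⌋ = $11,294. Book value $48,944.
Year 7: ⌊$48,944 × 150%/8⌋ = $9,177. Book value $39,767.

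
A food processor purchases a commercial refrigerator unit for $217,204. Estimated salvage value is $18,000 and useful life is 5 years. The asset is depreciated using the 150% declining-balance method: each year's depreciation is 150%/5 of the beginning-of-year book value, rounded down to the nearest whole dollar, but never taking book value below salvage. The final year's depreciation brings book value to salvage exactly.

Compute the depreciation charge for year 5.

Depreciable base = $217,204 − $18,000 = $199,204.
Year 1: ⌊$217,204 × 150%/5⌋ = $65,161. Book value $152,043.
Year 2: ⌊$152,043 × 150%/5⌋ = $45,612. Book value $106,431.
Year 3: ⌊$106,431 × 150%/5⌋ = $31,929. Book value $74,502.
Year 4: ⌊$74,502 × 150%/5⌋ = $22,350. Book value $52,152.
Year 5 (final): $52,152 − $18,000 = $34,152. Book value $18,000.

$34,152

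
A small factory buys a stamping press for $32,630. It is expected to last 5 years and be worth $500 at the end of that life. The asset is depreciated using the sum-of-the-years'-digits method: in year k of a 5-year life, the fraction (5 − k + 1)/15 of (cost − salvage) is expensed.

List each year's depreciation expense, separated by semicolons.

Depreciable base = $32,630 − $500 = $32,130.
Sum of the years' digits = 5+4+3+2+1 = 15.
Year 1: $32,130 × 5/15 = $10,710. Book value $21,920.
Year 2: $32,130 × 4/15 = $8,568. Book value $13,352.
Year 3: $32,130 × 3/15 = $6,426. Book value $6,926.
Year 4: $32,130 × 2/15 = $4,284. Book value $2,642.
Year 5: $32,130 × 1/15 = $2,142. Book value $500.

$10,710; $8,568; $6,426; $4,284; $2,142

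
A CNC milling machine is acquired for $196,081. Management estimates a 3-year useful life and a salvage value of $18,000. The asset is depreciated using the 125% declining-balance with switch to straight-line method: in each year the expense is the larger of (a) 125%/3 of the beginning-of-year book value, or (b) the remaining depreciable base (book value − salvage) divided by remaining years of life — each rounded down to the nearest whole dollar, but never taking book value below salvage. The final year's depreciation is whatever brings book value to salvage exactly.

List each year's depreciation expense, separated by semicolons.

$81,700; $48,190; $48,191

Depreciable base = $196,081 − $18,000 = $178,081.
Year 1: DB = ⌊$196,081 × 125%/3⌋ = $81,700; SL = ⌊$178,081/3⌋ = $59,360 → take DB $81,700. Book value $114,381.
Year 2: DB = ⌊$114,381 × 125%/3⌋ = $47,658; SL = ⌊$96,381/2⌋ = $48,190 → take SL $48,190. Book value $66,191.
Year 3 (final): $66,191 − $18,000 = $48,191. Book value $18,000.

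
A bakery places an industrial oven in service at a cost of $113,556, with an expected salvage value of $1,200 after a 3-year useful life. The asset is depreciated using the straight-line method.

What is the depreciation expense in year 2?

Depreciable base = $113,556 − $1,200 = $112,356.
Annual expense = $112,356 / 3 = $37,452.

$37,452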